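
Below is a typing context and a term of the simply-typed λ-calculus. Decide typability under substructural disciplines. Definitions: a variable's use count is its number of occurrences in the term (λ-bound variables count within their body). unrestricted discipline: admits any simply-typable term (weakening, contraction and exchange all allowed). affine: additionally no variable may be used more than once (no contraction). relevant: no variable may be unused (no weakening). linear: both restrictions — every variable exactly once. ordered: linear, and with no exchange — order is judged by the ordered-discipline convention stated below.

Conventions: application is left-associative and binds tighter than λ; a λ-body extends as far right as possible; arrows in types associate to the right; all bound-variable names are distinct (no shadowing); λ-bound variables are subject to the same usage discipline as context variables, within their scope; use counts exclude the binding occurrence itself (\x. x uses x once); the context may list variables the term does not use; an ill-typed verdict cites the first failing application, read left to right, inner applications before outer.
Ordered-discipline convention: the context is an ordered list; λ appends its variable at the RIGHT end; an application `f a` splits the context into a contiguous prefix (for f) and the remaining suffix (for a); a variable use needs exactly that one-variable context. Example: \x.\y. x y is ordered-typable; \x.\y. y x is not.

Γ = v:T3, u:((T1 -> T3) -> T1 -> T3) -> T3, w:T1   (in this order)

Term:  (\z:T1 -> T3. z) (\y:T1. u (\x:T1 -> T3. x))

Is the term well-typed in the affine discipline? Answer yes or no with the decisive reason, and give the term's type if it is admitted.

yes — at most one use each (v, u, w, z, y, x); term : T1 -> T3
counts: v ×0; u ×1; w ×0; z (λ-bound) ×1; y (λ-bound) ×0; x (λ-bound) ×1
order of uses: z, u, x
typing: ✓ — T1 -> T3
summary: ordered ✗, linear ✗, affine ✓, relevant ✗, unrestricted ✓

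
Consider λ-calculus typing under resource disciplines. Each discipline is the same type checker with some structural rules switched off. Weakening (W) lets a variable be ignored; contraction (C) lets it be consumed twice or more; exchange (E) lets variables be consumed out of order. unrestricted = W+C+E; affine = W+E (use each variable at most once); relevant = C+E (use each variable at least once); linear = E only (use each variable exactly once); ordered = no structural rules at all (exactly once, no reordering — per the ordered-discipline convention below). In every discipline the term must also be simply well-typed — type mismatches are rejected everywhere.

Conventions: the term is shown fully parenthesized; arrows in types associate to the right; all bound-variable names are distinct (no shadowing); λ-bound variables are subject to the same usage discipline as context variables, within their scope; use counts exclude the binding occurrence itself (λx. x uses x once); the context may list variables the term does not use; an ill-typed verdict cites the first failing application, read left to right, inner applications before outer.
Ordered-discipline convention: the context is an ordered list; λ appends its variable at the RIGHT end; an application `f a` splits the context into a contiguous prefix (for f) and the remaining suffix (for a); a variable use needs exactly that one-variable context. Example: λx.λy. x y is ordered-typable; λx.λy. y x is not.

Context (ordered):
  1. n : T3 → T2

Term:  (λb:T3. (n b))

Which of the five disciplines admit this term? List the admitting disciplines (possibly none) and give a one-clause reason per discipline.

admitted by: ordered, linear, affine, relevant, unrestricted
use counts: n: 1; b (λ-bound): 1
left-to-right use order: n, b
typing: ✓ — T3 → T2
ordered: ✓, one use each (n, b); ordered split holds
linear: ✓, n, b: one use apiece
affine: ✓, none of n, b used more than once
relevant: ✓, n, b: all used, weakening unneeded
unrestricted: ✓, type-checks (T3 → T2) and nothing is barred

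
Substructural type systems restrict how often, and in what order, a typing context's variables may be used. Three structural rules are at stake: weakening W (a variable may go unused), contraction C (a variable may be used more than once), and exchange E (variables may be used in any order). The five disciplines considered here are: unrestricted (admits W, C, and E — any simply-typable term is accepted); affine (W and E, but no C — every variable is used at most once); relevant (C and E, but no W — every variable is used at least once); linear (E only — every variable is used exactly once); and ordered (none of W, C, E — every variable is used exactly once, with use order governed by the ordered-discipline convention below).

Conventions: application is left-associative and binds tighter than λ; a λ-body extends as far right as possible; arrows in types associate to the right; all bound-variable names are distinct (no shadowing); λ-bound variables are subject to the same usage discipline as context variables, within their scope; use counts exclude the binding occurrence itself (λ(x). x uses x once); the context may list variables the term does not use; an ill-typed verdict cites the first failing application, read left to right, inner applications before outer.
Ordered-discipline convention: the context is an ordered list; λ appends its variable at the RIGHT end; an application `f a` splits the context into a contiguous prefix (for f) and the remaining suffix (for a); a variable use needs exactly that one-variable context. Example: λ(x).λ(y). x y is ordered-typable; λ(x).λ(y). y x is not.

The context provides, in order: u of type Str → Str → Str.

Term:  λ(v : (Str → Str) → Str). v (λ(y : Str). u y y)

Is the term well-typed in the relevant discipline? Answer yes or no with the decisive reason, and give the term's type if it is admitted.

yes — every one of u, v, y appears; term : ((Str → Str) → Str) → Str
counts: u: 1; v [bound]: 1; y [bound]: 2
use order (left to right): v, u, y, y
typing: ✓ — ((Str → Str) → Str) → Str
per-discipline verdicts: ordered ✗, linear ✗, affine ✗, relevant ✓, unrestricted ✓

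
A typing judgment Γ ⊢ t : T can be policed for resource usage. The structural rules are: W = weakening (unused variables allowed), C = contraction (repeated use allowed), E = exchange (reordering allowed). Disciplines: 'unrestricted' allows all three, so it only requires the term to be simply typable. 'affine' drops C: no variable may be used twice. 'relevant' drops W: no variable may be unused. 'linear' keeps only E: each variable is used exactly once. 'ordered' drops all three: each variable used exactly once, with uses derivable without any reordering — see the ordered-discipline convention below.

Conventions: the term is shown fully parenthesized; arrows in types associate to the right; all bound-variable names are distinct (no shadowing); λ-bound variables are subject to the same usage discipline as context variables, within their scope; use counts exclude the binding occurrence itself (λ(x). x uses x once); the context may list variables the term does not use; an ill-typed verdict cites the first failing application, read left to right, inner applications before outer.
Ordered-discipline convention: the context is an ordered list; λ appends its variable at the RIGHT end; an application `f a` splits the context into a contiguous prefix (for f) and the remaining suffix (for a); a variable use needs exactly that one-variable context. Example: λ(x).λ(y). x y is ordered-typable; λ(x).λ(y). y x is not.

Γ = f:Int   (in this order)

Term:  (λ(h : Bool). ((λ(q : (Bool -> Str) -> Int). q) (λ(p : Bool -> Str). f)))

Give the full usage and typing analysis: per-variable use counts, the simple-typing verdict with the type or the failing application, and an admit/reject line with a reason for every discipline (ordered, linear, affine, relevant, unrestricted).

variable uses: f=1; h (bound)=0; q (bound)=1; p (bound)=0
order of uses: q, f
typing: ✓ — Bool -> (Bool -> Str) -> Int
ordered: ✗ — needs weakening: h, p unused
linear: ✗ — needs weakening: h, p unused
affine: ✓ — no duplicate uses among f, h, q, p
relevant: ✗ — needs weakening: h, p unused
unrestricted: ✓ — simply typable at Bool -> (Bool -> Str) -> Int; W, C, E all held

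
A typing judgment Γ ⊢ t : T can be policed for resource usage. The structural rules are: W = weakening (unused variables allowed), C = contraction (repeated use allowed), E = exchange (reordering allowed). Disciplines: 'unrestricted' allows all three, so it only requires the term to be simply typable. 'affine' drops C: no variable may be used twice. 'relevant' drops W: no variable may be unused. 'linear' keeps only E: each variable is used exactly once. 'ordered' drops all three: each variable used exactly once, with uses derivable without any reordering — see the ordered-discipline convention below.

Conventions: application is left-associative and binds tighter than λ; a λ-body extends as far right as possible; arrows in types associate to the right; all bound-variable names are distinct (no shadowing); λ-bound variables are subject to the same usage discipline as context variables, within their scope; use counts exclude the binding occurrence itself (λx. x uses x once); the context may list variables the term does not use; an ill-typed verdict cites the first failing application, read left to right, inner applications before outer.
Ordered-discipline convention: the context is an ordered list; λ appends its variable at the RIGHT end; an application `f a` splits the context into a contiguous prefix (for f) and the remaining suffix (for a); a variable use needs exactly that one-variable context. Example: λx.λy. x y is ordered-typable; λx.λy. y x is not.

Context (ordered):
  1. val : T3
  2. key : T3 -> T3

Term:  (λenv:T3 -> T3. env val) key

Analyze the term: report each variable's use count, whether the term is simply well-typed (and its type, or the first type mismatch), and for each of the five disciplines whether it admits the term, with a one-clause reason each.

counts: val: 1; key: 1; env [bound]: 1
left-to-right use order: env, val, key
typing: ✓ — T3
ordered ✗ (no contiguous prefix/suffix split fits env, val, key)
linear ✓ (exactly-once usage across val, key, env)
affine ✓ (at most one use each (val, key, env))
relevant ✓ (val, key, env: all used, weakening unneeded)
unrestricted ✓ (type-checks (T3) and nothing is barred)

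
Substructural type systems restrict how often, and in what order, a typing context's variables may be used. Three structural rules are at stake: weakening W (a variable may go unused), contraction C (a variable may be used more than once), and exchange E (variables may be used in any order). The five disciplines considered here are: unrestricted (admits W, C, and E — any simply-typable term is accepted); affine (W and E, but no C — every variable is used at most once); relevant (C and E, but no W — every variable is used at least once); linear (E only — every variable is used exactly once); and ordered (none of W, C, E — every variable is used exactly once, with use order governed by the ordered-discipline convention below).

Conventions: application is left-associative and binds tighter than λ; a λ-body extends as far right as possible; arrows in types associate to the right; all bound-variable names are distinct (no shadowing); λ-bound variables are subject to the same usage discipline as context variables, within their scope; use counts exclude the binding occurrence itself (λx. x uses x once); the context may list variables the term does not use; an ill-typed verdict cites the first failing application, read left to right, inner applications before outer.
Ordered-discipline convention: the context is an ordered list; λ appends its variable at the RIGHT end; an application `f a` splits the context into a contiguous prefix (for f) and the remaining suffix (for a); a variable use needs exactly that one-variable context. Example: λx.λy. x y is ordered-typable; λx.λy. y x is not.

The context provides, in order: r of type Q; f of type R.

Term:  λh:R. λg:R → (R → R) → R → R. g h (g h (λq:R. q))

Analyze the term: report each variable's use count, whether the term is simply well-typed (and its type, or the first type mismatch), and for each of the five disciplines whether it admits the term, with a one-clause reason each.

variable uses: r: 0×; f: 0×; h (λ-bound): 2×; g (λ-bound): 2×; q (λ-bound): 1×
use order (left to right): g, h, g, h, q
typing: well-typed — term : R → (R → (R → R) → R → R) → R → R
ordered ✗ (repeated use of h ×2, g ×2; r, f left unused)
linear ✗ (repeated use of h ×2, g ×2; r, f left unused)
affine ✗ (repeated use of h ×2, g ×2)
relevant ✗ (r, f left unused)
unrestricted ✓ (typability at R → (R → (R → R) → R → R) → R → R is all that's needed)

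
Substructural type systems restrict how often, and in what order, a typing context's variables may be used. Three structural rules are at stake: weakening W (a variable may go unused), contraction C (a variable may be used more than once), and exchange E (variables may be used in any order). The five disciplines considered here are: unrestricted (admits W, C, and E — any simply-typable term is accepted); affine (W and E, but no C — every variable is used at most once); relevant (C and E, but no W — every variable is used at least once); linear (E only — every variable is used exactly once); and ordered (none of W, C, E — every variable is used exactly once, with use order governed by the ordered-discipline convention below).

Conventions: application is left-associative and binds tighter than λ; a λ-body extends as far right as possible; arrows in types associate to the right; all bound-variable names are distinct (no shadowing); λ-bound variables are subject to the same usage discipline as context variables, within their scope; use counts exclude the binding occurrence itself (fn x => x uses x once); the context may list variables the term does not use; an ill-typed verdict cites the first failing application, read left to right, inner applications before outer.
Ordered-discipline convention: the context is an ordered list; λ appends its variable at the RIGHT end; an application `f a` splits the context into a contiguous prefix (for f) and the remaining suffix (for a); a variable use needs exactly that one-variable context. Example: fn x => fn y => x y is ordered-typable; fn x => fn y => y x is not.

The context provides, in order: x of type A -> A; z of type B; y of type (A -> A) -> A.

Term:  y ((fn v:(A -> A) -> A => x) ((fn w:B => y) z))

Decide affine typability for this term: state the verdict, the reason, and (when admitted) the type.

no — y ×2 used more than once (contraction)
usage: x: 1×; z: 1×; y: 2×; v (λ-bound): 0×; w (λ-bound): 0×
left-to-right use order: y, x, y, z
typing: ✓ — A
across the five disciplines: ordered ✗, linear ✗, affine ✗, relevant ✗, unrestricted ✓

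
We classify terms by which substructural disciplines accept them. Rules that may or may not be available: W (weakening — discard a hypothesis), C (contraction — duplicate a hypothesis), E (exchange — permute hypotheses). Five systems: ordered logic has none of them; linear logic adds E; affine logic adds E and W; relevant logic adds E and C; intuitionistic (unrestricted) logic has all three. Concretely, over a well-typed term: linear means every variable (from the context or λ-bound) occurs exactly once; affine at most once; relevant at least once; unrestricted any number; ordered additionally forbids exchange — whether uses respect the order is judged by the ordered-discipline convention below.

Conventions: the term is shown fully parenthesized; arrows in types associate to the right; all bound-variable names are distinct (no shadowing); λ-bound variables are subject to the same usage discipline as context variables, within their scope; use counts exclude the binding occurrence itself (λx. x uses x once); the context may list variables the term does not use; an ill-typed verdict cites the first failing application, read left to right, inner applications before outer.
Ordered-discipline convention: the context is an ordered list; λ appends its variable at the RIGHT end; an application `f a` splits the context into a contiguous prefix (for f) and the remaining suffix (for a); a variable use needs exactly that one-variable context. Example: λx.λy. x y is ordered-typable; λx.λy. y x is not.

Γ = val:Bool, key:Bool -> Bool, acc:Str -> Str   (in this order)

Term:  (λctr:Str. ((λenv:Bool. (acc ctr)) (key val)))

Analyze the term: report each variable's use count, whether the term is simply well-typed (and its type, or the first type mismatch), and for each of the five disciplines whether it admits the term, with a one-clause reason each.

variable uses: val=1, key=1, acc=1, ctr (λ-bound)=1, env (λ-bound)=0
use order (left to right): acc, ctr, key, val
typing: ✓ — Str -> Str
ordered: ✗, env never used (weakening)
linear: ✗, env never used (weakening)
affine: ✓, none of val, key, acc, ctr, env used more than once
relevant: ✗, env never used (weakening)
unrestricted: ✓, typability at Str -> Str is all that's needed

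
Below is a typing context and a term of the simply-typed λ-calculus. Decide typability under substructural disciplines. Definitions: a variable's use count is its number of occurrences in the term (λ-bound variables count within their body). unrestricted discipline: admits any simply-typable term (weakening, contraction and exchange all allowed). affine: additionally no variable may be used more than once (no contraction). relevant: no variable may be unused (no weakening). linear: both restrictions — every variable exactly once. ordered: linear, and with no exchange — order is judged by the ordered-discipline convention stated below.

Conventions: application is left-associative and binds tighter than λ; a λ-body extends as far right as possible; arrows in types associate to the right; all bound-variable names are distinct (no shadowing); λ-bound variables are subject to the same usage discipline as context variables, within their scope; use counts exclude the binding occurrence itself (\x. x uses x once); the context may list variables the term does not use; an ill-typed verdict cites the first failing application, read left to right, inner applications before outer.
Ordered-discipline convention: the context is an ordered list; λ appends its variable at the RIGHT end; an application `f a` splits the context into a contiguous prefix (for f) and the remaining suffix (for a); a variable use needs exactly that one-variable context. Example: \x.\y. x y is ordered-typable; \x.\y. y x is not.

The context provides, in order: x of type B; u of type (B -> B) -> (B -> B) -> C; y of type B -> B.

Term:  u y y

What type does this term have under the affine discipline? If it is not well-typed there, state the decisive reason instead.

not well-typed under affine — repeated use of y ×2
counts: x: 0, u: 1, y: 2
left-to-right use order: u, y, y
typing: well-typed — term : C
summary: ordered ✗ | linear ✗ | affine ✗ | relevant ✗ | unrestricted ✓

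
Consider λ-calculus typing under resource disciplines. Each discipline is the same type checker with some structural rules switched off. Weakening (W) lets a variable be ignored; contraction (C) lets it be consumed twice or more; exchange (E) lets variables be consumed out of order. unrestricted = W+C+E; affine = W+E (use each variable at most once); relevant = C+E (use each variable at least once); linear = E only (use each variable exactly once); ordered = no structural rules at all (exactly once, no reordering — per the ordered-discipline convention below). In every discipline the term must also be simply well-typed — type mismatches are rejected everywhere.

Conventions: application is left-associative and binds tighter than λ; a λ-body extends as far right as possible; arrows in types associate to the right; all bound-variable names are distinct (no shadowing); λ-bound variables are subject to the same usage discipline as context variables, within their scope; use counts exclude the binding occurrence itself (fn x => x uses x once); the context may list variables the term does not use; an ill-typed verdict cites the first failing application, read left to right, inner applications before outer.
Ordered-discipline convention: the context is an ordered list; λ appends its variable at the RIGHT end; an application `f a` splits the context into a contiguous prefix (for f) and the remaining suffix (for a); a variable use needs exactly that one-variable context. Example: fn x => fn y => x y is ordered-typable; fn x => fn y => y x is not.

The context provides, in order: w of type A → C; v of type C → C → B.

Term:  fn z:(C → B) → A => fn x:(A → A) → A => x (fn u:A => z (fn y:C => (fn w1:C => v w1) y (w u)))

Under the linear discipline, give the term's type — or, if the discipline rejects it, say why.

term : ((C → B) → A) → ((A → A) → A) → A
variable uses: w ×1; v ×1; z (bound) ×1; x (bound) ×1; u (bound) ×1; y (bound) ×1; w1 (bound) ×1
left-to-right use order: x, z, v, w1, y, w, u
typing: the term checks, with type ((C → B) → A) → ((A → A) → A) → A
across the five disciplines: ordered ✗; linear ✓; affine ✓; relevant ✓; unrestricted ✓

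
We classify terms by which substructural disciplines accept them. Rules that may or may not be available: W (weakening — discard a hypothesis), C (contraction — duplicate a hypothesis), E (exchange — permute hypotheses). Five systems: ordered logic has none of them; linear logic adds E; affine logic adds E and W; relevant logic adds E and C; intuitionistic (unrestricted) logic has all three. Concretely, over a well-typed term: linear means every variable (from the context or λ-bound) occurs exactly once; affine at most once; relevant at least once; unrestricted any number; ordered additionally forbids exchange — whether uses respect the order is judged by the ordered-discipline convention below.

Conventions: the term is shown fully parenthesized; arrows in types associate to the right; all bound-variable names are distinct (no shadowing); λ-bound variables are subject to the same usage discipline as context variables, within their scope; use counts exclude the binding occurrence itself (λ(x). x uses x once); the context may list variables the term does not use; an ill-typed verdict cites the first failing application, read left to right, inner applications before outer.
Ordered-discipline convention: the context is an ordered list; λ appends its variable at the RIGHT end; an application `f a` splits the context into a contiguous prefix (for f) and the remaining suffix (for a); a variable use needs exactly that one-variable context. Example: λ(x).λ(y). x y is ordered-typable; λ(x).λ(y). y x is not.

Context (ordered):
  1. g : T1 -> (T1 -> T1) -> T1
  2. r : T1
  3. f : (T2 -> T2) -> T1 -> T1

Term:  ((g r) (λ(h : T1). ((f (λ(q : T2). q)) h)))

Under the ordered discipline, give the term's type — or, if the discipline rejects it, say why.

term : T1
usage: g=1, r=1, f=1, h [bound]=1, q [bound]=1
uses in reading order: g, r, f, q, h
typing: the term checks, with type T1
summary: ordered ✓ · linear ✓ · affine ✓ · relevant ✓ · unrestricted ✓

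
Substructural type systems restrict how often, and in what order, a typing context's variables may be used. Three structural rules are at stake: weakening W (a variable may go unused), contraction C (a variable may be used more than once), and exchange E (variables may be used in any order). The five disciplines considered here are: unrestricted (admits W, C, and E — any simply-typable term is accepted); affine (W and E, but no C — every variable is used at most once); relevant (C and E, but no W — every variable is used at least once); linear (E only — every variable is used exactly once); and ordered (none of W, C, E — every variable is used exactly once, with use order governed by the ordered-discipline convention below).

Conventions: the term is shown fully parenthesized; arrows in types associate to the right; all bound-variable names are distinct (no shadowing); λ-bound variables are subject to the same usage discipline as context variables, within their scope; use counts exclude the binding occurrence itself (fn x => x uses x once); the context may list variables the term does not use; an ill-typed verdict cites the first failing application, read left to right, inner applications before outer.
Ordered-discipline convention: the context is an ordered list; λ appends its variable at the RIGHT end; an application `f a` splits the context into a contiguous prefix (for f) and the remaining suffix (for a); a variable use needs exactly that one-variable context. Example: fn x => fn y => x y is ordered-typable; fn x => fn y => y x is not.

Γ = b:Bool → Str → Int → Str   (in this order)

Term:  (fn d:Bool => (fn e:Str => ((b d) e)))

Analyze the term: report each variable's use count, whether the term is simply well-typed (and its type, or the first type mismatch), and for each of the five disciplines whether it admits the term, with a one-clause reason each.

usage: b: 1; d (bound): 1; e (bound): 1
uses in reading order: b, d, e
typing: well-typed — term : Bool → Str → Int → Str
ordered ✓ (b, d, e: once each, no exchange needed)
linear ✓ (single use per variable (b, d, e))
affine ✓ (b, d, e: no repeats, contraction unneeded)
relevant ✓ (none of b, d, e goes unused)
unrestricted ✓ (well-typed at Bool → Str → Int → Str; no restrictions here)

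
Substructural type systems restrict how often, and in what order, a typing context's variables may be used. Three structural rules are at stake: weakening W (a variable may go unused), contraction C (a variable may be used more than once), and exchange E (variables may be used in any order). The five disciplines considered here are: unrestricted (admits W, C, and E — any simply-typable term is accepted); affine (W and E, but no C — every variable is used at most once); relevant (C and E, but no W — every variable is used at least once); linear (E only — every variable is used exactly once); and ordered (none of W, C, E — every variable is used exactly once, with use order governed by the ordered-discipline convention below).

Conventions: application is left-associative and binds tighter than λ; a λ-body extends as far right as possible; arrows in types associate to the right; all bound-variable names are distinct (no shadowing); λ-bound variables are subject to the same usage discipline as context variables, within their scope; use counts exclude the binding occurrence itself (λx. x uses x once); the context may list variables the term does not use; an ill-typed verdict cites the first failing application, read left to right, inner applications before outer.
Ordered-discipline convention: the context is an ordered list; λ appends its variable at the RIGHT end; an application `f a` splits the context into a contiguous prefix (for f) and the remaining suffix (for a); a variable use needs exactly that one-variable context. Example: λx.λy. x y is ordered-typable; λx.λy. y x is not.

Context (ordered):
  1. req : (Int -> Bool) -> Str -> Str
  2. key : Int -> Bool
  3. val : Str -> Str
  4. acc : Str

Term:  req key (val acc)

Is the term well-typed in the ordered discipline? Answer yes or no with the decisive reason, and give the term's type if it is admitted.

yes — single-use (req, key, val, acc), ordered derivation ok; term : Str
use counts: req=1, key=1, val=1, acc=1
order of uses: req, key, val, acc
typing: well-typed at Str
summary: ordered ✓ | linear ✓ | affine ✓ | relevant ✓ | unrestricted ✓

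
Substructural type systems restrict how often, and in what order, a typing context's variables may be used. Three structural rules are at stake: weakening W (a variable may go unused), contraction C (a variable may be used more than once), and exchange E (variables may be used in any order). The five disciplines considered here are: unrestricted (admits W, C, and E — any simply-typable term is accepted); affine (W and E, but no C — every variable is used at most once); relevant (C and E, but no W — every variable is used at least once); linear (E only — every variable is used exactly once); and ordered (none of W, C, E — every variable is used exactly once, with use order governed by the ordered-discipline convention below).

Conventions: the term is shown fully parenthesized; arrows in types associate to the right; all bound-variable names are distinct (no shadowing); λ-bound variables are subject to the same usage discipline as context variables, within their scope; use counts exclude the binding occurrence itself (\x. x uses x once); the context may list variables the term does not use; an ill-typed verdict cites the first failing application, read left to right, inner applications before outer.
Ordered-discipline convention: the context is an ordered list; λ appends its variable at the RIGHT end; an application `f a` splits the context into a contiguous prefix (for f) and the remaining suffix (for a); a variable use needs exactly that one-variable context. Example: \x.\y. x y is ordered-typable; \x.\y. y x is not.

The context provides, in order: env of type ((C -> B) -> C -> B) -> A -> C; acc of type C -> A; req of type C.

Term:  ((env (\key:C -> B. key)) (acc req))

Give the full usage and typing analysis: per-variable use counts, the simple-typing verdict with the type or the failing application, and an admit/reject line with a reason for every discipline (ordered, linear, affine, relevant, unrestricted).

counts: env: 1×, acc: 1×, req: 1×, key (λ-bound): 1×
use order (left to right): env, key, acc, req
typing: the term checks, with type C
ordered: ✓ — one use each (env, acc, req, key); ordered split holds
linear: ✓ — each of env, acc, req, key used exactly once
affine: ✓ — env, acc, req, key: no repeats, contraction unneeded
relevant: ✓ — env, acc, req, key: all used, weakening unneeded
unrestricted: ✓ — well-typed at C; no restrictions here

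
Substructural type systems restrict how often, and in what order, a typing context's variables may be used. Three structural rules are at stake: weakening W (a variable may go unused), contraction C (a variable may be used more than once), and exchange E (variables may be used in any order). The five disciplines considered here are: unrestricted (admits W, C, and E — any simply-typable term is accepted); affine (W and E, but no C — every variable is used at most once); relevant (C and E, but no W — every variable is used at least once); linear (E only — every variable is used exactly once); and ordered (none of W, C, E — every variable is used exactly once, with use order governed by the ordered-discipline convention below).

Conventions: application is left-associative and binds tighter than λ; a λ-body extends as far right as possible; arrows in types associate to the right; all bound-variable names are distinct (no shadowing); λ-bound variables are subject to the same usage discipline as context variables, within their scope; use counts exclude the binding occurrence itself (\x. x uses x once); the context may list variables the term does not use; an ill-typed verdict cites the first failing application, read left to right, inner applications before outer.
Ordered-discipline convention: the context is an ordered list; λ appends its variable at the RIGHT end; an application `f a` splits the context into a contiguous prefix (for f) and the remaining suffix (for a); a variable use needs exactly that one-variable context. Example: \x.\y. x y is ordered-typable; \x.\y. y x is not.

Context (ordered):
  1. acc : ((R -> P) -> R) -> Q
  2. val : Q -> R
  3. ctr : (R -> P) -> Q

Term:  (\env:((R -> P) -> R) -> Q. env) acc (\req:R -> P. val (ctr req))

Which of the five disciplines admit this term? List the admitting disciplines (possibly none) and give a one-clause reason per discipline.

admitted in: ordered, linear, affine, relevant, unrestricted
counts: acc=1, val=1, ctr=1, env [bound]=1, req [bound]=1
order of uses: env, acc, val, ctr, req
typing: well-typed — term : Q
ordered ✓ (single-use (acc, val, ctr, env, req), ordered derivation ok)
linear ✓ (single use per variable (acc, val, ctr, env, req))
affine ✓ (no duplicate uses among acc, val, ctr, env, req)
relevant ✓ (none of acc, val, ctr, env, req goes unused)
unrestricted ✓ (type-checks (Q) and nothing is barred)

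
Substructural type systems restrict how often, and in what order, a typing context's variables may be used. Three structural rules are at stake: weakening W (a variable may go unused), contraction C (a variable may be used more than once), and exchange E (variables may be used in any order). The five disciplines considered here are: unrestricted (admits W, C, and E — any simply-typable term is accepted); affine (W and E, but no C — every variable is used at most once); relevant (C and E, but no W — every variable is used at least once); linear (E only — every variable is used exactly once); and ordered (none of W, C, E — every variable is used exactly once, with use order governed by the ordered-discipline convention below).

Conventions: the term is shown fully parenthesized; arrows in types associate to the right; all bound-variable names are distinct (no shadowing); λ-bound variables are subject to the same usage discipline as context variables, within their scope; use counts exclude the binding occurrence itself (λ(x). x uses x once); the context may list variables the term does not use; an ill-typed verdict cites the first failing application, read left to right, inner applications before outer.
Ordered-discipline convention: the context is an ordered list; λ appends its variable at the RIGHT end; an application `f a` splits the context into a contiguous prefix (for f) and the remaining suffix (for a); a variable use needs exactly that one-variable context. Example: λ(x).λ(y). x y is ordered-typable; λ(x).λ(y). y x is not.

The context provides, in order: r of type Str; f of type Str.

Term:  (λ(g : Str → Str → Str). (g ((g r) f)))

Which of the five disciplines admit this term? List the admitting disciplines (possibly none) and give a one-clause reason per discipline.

accepted by: relevant, unrestricted
variable uses: r=1; f=1; g [bound]=2
order of uses: g, g, r, f
typing: ✓ — (Str → Str → Str) → Str → Str
ordered: ✗, needs contraction — g ×2
linear: ✗, needs contraction — g ×2
affine: ✗, needs contraction — g ×2
relevant: ✓, every one of r, f, g appears
unrestricted: ✓, typability at (Str → Str → Str) → Str → Str is all that's needed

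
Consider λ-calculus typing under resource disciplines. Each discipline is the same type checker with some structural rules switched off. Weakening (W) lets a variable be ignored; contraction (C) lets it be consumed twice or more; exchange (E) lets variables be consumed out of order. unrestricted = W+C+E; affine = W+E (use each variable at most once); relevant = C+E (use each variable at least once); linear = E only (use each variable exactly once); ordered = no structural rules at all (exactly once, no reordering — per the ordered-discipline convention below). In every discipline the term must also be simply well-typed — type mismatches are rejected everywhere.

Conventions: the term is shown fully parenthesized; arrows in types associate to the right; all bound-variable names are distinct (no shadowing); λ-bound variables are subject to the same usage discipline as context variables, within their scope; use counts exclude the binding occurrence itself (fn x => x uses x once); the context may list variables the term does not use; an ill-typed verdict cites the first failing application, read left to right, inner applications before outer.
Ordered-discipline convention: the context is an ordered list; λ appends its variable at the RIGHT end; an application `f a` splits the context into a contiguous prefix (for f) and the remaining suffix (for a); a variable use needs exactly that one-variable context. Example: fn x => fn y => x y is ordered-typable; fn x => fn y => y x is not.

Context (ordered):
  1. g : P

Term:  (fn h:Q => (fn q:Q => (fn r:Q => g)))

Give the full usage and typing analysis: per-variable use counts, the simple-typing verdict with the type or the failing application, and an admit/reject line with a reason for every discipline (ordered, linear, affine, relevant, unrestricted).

usage: g: 1×, h (λ-bound): 0×, q (λ-bound): 0×, r (λ-bound): 0×
left-to-right use order: g
typing: ✓ — Q → Q → Q → P
ordered ✗ (unused: h, q, r — weakening required)
linear ✗ (unused: h, q, r — weakening required)
affine ✓ (no duplicate uses among g, h, q, r)
relevant ✗ (unused: h, q, r — weakening required)
unrestricted ✓ (well-typed at Q → Q → Q → P; no restrictions here)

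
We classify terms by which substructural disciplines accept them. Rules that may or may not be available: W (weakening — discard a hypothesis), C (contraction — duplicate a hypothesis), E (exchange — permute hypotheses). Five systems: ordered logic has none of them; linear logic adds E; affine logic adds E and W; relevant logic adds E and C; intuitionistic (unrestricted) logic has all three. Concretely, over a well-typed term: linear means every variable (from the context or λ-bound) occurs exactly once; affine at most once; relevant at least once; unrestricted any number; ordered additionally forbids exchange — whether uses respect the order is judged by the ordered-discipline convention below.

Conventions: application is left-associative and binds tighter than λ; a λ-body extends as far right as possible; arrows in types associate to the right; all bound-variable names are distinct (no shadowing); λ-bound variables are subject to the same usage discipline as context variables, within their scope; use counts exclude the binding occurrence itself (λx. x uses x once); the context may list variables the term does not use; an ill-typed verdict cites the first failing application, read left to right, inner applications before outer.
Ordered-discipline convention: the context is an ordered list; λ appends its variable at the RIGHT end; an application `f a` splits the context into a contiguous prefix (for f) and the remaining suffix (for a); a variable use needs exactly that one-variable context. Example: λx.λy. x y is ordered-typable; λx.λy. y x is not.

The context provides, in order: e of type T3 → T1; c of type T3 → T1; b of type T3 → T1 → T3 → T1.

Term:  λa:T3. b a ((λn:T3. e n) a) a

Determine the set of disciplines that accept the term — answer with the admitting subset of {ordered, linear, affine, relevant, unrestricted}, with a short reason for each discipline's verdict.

admitted by: unrestricted
use counts: e ×1, c ×0, b ×1, a (bound) ×3, n (bound) ×1
use order (left to right): b, a, e, n, a, a
typing: ✓ — T3 → T1
ordered: ✗ — a ×3 used more than once (contraction); unused: c — weakening required
linear: ✗ — a ×3 used more than once (contraction); unused: c — weakening required
affine: ✗ — a ×3 used more than once (contraction)
relevant: ✗ — unused: c — weakening required
unrestricted: ✓ — simply typable at T3 → T1; W, C, E all held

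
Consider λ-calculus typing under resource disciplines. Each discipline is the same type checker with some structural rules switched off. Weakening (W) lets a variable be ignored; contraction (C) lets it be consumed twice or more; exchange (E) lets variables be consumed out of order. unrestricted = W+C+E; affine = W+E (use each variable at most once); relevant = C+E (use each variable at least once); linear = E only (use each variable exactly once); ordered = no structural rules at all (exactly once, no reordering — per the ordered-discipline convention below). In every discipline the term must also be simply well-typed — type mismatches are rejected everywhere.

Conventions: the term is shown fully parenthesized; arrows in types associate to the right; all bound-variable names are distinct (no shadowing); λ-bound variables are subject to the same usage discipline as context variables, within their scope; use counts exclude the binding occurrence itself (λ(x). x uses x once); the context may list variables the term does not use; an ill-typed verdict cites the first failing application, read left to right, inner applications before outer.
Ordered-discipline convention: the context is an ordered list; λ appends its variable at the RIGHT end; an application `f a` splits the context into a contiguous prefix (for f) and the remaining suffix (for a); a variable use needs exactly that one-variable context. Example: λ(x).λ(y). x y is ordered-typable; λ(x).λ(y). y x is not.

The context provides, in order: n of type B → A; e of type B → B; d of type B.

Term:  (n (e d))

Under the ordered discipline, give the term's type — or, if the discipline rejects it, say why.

term : A
variable uses: n=1, e=1, d=1
use order (left to right): n, e, d
typing: well-typed — term : A
per-discipline verdicts: ordered ✓ | linear ✓ | affine ✓ | relevant ✓ | unrestricted ✓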